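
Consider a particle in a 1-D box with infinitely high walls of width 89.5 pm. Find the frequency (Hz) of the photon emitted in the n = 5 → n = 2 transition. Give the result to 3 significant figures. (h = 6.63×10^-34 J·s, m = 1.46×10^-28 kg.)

f = 1.49×10^15 Hz

E_1 = h²/(8mL²) = 4.698×10^-20 J and ΔE = (5² − 2²)E_1 = 9.866×10^-19 J.
f = ΔE/h = 9.866×10^-19/6.63×10^-34 = 1.49×10^15 Hz.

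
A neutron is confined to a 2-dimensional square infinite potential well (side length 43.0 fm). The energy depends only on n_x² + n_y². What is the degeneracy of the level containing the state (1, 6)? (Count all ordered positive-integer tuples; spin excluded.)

The level has n_x² + n_y² = 37. The ordered positive-integer solutions are (1, 6), (6, 1).
That gives 2 states.

degeneracy = 2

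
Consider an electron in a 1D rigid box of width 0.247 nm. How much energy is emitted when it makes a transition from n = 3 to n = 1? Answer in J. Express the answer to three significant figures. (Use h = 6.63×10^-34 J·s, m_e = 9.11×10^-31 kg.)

E_1 = h²/(8m_eL²) = 9.886×10^-19 J.
|ΔE| = |3² − 1²|·E_1 = 8·9.886×10^-19 J = 7.91×10^-18 J.

|ΔE| = 7.91×10^-18 J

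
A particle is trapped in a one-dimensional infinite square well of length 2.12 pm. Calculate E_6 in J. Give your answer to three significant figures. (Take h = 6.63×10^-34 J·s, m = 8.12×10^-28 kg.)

For an infinite well E_n = n²h²/(8mL²), so E_1 = h²/(8mL²) = (6.63×10^-34)²/(8·8.12×10^-28·(2.12×10^-12 m)²) = 1.506×10^-17 J.
Then E_6 = 6²·E_1 = 36·1.506×10^-17 J = 5.42×10^-16 J.

E_6 = 5.42×10^-16 J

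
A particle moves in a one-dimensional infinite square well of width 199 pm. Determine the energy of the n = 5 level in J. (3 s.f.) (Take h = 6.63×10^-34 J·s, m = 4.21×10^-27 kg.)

For an infinite well E_n = n²h²/(8mL²), so E_1 = h²/(8mL²) = (6.63×10^-34)²/(8·4.21×10^-27·(1.99×10^-10 m)²) = 3.296×10^-22 J.
Then E_5 = 5²·E_1 = 25·3.296×10^-22 J = 8.24×10^-21 J.

E_5 = 8.24×10^-21 J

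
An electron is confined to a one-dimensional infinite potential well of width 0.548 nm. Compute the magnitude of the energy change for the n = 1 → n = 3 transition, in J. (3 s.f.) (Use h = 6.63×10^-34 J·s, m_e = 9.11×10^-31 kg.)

|ΔE| = 1.61×10^-18 J

E_1 = h²/(8m_eL²) = 2.008×10^-19 J.
|ΔE| = |1² − 3²|·E_1 = 8·2.008×10^-19 J = 1.61×10^-18 J.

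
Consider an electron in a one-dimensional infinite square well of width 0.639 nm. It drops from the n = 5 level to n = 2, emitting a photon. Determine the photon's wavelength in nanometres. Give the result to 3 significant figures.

λ = 64.1 nm

E_1 = h²/(8m_eL²) = 1.476×10^-19 J, so ΔE = (5² − 2²)E_1 = 3.100×10^-18 J.
λ = hc/ΔE = (6.626×10^-34·2.998×10^8)/3.100×10^-18 = 6.41×10^-8 m = 64.1 nm.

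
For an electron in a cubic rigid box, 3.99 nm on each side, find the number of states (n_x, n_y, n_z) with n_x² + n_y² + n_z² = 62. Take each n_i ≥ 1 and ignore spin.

The level has n_x² + n_y² + n_z² = 62. The ordered positive-integer solutions are (1, 5, 6), (1, 6, 5), (2, 3, 7), (2, 7, 3), (3, 2, 7), (3, 7, 2), (5, 1, 6), (5, 6, 1), (6, 1, 5), (6, 5, 1), (7, 2, 3), (7, 3, 2).
That gives 12 states.

degeneracy = 12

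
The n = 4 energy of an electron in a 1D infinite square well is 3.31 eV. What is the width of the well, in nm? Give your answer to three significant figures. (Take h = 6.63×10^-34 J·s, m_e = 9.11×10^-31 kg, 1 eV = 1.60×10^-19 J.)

From E_n = n²h²/(8m_eL²), L = n·h/√(8m_eE_n).
E_4 = 3.31 eV = 5.296×10^-19 J, so L = 4·6.63×10^-34/√(8·9.11×10^-31·5.296×10^-19) = 1.35×10^-9 m = 1.35 nm.

L = 1.35 nm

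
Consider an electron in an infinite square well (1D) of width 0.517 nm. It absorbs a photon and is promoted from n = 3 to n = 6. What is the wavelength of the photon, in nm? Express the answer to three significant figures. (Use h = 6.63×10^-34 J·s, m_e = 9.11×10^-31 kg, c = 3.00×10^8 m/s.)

λ = 32.6 nm

E_1 = h²/(8m_eL²) = 2.257×10^-19 J, so ΔE = (6² − 3²)E_1 = 6.094×10^-18 J.
λ = hc/ΔE = (6.63×10^-34·3.00×10^8)/6.094×10^-18 = 3.26×10^-8 m = 32.6 nm.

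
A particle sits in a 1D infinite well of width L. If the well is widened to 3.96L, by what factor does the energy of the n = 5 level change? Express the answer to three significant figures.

0.0638

E_n ∝ 1/L², so the energy scales by 1/3.96² = 0.0638.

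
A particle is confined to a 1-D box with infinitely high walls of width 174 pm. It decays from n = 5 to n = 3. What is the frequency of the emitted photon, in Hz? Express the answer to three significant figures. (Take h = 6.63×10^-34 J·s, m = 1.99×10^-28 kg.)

E_1 = h²/(8mL²) = 9.120×10^-21 J and ΔE = (5² − 3²)E_1 = 1.459×10^-19 J.
f = ΔE/h = 1.459×10^-19/6.63×10^-34 = 2.20×10^14 Hz.

f = 2.20×10^14 Hz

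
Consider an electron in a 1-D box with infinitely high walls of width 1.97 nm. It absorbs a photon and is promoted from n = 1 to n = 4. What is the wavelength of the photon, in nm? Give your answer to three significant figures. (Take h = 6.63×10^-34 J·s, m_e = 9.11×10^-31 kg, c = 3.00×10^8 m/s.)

λ = 853 nm

E_1 = h²/(8m_eL²) = 1.554×10^-20 J, so ΔE = (4² − 1²)E_1 = 2.331×10^-19 J.
λ = hc/ΔE = (6.63×10^-34·3.00×10^8)/2.331×10^-19 = 8.53×10^-7 m = 853 nm.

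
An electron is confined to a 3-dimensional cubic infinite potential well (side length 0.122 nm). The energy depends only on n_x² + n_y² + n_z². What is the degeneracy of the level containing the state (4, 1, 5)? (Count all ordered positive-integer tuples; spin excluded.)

The level has n_x² + n_y² + n_z² = 42. The ordered positive-integer solutions are (1, 4, 5), (1, 5, 4), (4, 1, 5), (4, 5, 1), (5, 1, 4), (5, 4, 1).
That gives 6 states.

degeneracy = 6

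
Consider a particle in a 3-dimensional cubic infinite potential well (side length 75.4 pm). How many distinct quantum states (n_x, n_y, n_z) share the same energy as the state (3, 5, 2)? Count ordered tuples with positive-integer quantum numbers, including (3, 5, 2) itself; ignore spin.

The level has n_x² + n_y² + n_z² = 38. The ordered positive-integer solutions are (1, 1, 6), (1, 6, 1), (2, 3, 5), (2, 5, 3), (3, 2, 5), (3, 5, 2), (5, 2, 3), (5, 3, 2), (6, 1, 1).
That gives 9 states.

degeneracy = 9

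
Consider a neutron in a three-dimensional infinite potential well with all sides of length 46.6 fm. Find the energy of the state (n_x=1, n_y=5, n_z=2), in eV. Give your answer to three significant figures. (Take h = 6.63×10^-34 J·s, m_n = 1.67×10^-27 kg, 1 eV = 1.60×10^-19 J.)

For a 3D rectangular well E = (h²/8m_n)·Σ n_i²/L_i² = (6.63×10^-34)²/(8·1.67×10^-27) · [1²/(46.6 fm)² + 5²/(46.6 fm)² + 2²/(46.6 fm)²].
Evaluating gives E = 4.545×10^-13 J = 2.84×10^6 eV.

E = 2.84×10^6 eV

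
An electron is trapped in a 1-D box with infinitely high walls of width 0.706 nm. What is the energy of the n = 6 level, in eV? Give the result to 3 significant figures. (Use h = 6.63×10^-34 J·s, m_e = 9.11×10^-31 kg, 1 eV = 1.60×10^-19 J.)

E_6 = 27.2 eV

For an infinite well E_n = n²h²/(8m_eL²), so E_1 = h²/(8m_eL²) = (6.63×10^-34)²/(8·9.11×10^-31·(7.06×10^-10 m)²) = 1.210×10^-19 J.
Then E_6 = 6²·E_1 = 36·1.210×10^-19 J = 4.356×10^-18 J.
Converting, E_6 = 4.356×10^-18 J / (1.60×10^-19 J/eV) = 27.2 eV.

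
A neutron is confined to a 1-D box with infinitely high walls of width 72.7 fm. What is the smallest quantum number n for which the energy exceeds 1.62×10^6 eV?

E_1 = h²/(8m_nL²) = 6.199×10^-15 J = 3.870×10^4 eV.
Need n² > 1.62×10^6/3.870×10^4 = 41.86, i.e. n > 6.470.
The smallest integer satisfying this is n = 7.

n = 7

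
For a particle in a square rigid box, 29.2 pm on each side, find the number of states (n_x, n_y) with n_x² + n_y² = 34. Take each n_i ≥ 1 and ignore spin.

degeneracy = 2

The level has n_x² + n_y² = 34. The ordered positive-integer solutions are (3, 5), (5, 3).
That gives 2 states.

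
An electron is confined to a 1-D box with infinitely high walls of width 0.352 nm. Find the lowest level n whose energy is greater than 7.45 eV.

E_1 = h²/(8m_eL²) = 4.862×10^-19 J = 3.035 eV.
Need n² > 7.45/3.035 = 2.455, i.e. n > 1.567.
The smallest integer satisfying this is n = 2.

n = 2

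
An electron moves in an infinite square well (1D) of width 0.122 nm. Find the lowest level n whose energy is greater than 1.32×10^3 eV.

n = 8

E_1 = h²/(8m_eL²) = 4.048×10^-18 J = 25.27 eV.
Need n² > 1.32×10^3/25.27 = 52.24, i.e. n > 7.228.
The smallest integer satisfying this is n = 8.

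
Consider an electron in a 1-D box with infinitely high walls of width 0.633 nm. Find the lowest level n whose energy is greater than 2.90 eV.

n = 2

E_1 = h²/(8m_eL²) = 1.504×10^-19 J = 0.9388 eV.
Need n² > 2.90/0.9388 = 3.089, i.e. n > 1.758.
The smallest integer satisfying this is n = 2.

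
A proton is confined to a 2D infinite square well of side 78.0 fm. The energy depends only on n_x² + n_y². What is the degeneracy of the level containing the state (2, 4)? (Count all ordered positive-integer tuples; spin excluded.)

The level has n_x² + n_y² = 20. The ordered positive-integer solutions are (2, 4), (4, 2).
That gives 2 states.

degeneracy = 2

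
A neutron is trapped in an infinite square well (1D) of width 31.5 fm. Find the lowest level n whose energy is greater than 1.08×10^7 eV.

E_1 = h²/(8m_nL²) = 3.302×10^-14 J = 2.061×10^5 eV.
Need n² > 1.08×10^7/2.061×10^5 = 52.40, i.e. n > 7.239.
The smallest integer satisfying this is n = 8.

n = 8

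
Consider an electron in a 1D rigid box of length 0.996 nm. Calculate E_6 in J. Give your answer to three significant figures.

For an infinite well E_n = n²h²/(8m_eL²), so E_1 = h²/(8m_eL²) = (6.626×10^-34)²/(8·9.109×10^-31·(9.96×10^-10 m)²) = 6.073×10^-20 J.
Then E_6 = 6²·E_1 = 36·6.073×10^-20 J = 2.19×10^-18 J.

E_6 = 2.19×10^-18 J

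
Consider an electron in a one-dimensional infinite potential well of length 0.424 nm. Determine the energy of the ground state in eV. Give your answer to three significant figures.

E_1 = 2.09 eV

For an infinite well E_n = n²h²/(8m_eL²), so E_1 = h²/(8m_eL²) = (6.626×10^-34)²/(8·9.109×10^-31·(4.24×10^-10 m)²) = 3.351×10^-19 J.
Converting, E_1 = 3.351×10^-19 J / (1.602×10^-19 J/eV) = 2.09 eV.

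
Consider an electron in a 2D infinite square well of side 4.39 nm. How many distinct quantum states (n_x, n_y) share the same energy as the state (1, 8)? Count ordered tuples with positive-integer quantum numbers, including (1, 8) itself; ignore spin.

The level has n_x² + n_y² = 65. The ordered positive-integer solutions are (1, 8), (4, 7), (7, 4), (8, 1).
That gives 4 states.

degeneracy = 4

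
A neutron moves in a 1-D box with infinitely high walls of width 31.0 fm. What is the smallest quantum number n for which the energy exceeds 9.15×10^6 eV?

n = 7

E_1 = h²/(8m_nL²) = 3.409×10^-14 J = 2.128×10^5 eV.
Need n² > 9.15×10^6/2.128×10^5 = 43.00, i.e. n > 6.557.
The smallest integer satisfying this is n = 7.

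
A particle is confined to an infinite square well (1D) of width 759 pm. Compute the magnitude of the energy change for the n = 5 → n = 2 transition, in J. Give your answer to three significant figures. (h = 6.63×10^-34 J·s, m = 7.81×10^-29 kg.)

E_1 = h²/(8mL²) = 1.221×10^-21 J.
|ΔE| = |5² − 2²|·E_1 = 21·1.221×10^-21 J = 2.56×10^-20 J.

|ΔE| = 2.56×10^-20 J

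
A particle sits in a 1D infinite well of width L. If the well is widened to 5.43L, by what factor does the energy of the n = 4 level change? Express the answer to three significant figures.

E_n ∝ 1/L², so the energy scales by 1/5.43² = 0.0339.

0.0339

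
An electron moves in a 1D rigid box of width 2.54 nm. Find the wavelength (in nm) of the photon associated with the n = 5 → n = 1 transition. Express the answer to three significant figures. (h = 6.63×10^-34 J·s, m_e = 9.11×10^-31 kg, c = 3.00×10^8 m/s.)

E_1 = h²/(8m_eL²) = 9.349×10^-21 J, so ΔE = (5² − 1²)E_1 = 2.244×10^-19 J.
λ = hc/ΔE = (6.63×10^-34·3.00×10^8)/2.244×10^-19 = 8.86×10^-7 m = 886 nm.

λ = 886 nm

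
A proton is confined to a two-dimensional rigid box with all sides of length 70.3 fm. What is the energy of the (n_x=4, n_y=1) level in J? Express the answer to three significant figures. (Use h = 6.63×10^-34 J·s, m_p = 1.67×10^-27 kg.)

For a 2D rectangular well E = (h²/8m_p)·Σ n_i²/L_i² = (6.63×10^-34)²/(8·1.67×10^-27) · [4²/(70.3 fm)² + 1²/(70.3 fm)²].
Evaluating gives E = 1.13×10^-13 J.

E = 1.13×10^-13 J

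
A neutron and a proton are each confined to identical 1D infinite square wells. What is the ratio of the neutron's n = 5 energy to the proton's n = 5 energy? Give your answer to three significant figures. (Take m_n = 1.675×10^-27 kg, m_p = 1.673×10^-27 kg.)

E_n ∝ 1/m at fixed n and L, so the ratio is m_p/m_n = 1.673×10^-27/1.675×10^-27 = 0.999.

0.999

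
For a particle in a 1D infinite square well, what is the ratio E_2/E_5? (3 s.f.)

0.160

E_n ∝ n², so E_2/E_5 = 2²/5² = 4/25 = 0.160.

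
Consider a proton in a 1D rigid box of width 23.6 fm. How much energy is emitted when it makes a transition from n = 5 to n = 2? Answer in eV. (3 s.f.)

E_1 = h²/(8m_pL²) = 5.890×10^-14 J.
|ΔE| = |5² − 2²|·E_1 = 21·5.890×10^-14 J = 1.237×10^-12 J = 7.72×10^6 eV.

|ΔE| = 7.72×10^6 eV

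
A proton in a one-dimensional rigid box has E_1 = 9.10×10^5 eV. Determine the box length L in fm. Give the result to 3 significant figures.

L = 15.0 fm

From E_n = n²h²/(8m_pL²), L = n·h/√(8m_pE_n).
E_1 = 9.10×10^5 eV = 1.458×10^-13 J, so L = 1·6.626×10^-34/√(8·1.673×10^-27·1.458×10^-13) = 1.50×10^-14 m = 15.0 fm.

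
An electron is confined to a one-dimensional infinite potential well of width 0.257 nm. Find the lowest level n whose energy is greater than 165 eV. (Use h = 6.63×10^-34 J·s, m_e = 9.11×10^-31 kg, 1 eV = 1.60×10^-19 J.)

E_1 = h²/(8m_eL²) = 9.132×10^-19 J = 5.708 eV.
Need n² > 165/5.708 = 28.91, i.e. n > 5.377.
The smallest integer satisfying this is n = 6.

n = 6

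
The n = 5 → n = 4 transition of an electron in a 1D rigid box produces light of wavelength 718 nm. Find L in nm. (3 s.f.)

L = 1.40 nm

The photon carries ΔE = hc/λ = 6.626×10^-34·2.998×10^8/7.18×10^-7 m = 2.767×10^-19 J.
Since ΔE = (5² − 4²)E_1, E_1 = 3.074×10^-20 J, and L = h/√(8m_eE_1) = 1.40×10^-9 m = 1.40 nm.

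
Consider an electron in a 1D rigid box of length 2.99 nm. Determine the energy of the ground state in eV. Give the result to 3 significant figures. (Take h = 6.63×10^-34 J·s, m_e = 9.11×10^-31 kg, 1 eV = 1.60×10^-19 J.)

For an infinite well E_n = n²h²/(8m_eL²), so E_1 = h²/(8m_eL²) = (6.63×10^-34)²/(8·9.11×10^-31·(2.99×10^-9 m)²) = 6.746×10^-21 J.
Converting, E_1 = 6.746×10^-21 J / (1.60×10^-19 J/eV) = 0.0422 eV.

E_1 = 0.0422 eV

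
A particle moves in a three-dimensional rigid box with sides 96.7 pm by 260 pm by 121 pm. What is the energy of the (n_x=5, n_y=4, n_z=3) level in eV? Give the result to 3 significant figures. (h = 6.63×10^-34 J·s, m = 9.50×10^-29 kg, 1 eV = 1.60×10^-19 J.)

E = 12.7 eV

For a 3D rectangular well E = (h²/8m)·Σ n_i²/L_i² = (6.63×10^-34)²/(8·9.50×10^-29) · [5²/(96.7 pm)² + 4²/(260 pm)² + 3²/(121 pm)²].
Evaluating gives E = 2.039×10^-18 J = 12.7 eV.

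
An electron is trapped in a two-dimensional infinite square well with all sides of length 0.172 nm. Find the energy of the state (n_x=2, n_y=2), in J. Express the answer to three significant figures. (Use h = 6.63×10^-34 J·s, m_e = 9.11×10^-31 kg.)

E = 1.63×10^-17 J

For a 2D rectangular well E = (h²/8m_e)·Σ n_i²/L_i² = (6.63×10^-34)²/(8·9.11×10^-31) · [2²/(0.172 nm)² + 2²/(0.172 nm)²].
Evaluating gives E = 1.63×10^-17 J.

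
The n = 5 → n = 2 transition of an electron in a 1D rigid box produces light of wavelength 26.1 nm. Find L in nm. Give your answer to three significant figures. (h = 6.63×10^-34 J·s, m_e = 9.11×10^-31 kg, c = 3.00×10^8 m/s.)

The photon carries ΔE = hc/λ = 6.63×10^-34·3.00×10^8/2.61×10^-8 m = 7.621×10^-18 J.
Since ΔE = (5² − 2²)E_1, E_1 = 3.629×10^-19 J, and L = h/√(8m_eE_1) = 4.08×10^-10 m = 0.408 nm.

L = 0.408 nm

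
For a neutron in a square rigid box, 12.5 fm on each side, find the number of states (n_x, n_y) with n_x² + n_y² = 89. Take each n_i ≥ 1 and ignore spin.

The level has n_x² + n_y² = 89. The ordered positive-integer solutions are (5, 8), (8, 5).
That gives 2 states.

degeneracy = 2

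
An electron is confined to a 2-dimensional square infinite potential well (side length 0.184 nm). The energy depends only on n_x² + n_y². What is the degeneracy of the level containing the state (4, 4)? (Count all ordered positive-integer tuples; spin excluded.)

The level has n_x² + n_y² = 32. The ordered positive-integer solutions are (4, 4).
That gives 1 state.

degeneracy = 1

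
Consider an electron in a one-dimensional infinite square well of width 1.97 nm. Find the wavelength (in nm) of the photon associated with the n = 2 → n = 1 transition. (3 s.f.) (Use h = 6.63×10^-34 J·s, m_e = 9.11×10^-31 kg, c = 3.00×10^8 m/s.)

λ = 4.27×10^3 nm

E_1 = h²/(8m_eL²) = 1.554×10^-20 J, so ΔE = (2² − 1²)E_1 = 4.662×10^-20 J.
λ = hc/ΔE = (6.63×10^-34·3.00×10^8)/4.662×10^-20 = 4.27×10^-6 m = 4.27×10^3 nm.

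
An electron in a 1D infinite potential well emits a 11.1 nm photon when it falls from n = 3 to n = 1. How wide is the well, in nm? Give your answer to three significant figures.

The photon carries ΔE = hc/λ = 6.626×10^-34·2.998×10^8/1.11×10^-8 m = 1.790×10^-17 J.
Since ΔE = (3² − 1²)E_1, E_1 = 2.237×10^-18 J, and L = h/√(8m_eE_1) = 1.64×10^-10 m = 0.164 nm.

L = 0.164 nm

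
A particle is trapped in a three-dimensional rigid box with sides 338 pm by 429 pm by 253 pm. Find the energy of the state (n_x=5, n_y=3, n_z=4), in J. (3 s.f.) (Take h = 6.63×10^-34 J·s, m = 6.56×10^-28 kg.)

For a 3D rectangular well E = (h²/8m)·Σ n_i²/L_i² = (6.63×10^-34)²/(8·6.56×10^-28) · [5²/(338 pm)² + 3²/(429 pm)² + 4²/(253 pm)²].
Evaluating gives E = 4.34×10^-20 J.

E = 4.34×10^-20 J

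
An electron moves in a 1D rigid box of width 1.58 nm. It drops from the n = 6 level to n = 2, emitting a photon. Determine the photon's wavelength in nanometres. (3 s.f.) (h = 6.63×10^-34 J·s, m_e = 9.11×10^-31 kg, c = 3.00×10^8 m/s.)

λ = 257 nm

E_1 = h²/(8m_eL²) = 2.416×10^-20 J, so ΔE = (6² − 2²)E_1 = 7.731×10^-19 J.
λ = hc/ΔE = (6.63×10^-34·3.00×10^8)/7.731×10^-19 = 2.57×10^-7 m = 257 nm.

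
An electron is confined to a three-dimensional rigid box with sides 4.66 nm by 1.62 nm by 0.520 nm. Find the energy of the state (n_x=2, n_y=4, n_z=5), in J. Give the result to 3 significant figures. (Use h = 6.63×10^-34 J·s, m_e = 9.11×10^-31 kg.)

For a 3D rectangular well E = (h²/8m_e)·Σ n_i²/L_i² = (6.63×10^-34)²/(8·9.11×10^-31) · [2²/(4.66 nm)² + 4²/(1.62 nm)² + 5²/(0.520 nm)²].
Evaluating gives E = 5.96×10^-18 J.

E = 5.96×10^-18 J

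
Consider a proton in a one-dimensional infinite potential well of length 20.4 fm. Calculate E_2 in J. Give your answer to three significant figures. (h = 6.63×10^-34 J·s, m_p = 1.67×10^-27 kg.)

For an infinite well E_n = n²h²/(8m_pL²), so E_1 = h²/(8m_pL²) = (6.63×10^-34)²/(8·1.67×10^-27·(2.04×10^-14 m)²) = 7.906×10^-14 J.
Then E_2 = 2²·E_1 = 4·7.906×10^-14 J = 3.16×10^-13 J.

E_2 = 3.16×10^-13 J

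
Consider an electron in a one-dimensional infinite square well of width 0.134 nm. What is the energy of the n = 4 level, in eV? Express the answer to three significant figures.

E_4 = 335 eV

For an infinite well E_n = n²h²/(8m_eL²), so E_1 = h²/(8m_eL²) = (6.626×10^-34)²/(8·9.109×10^-31·(1.34×10^-10 m)²) = 3.355×10^-18 J.
Then E_4 = 4²·E_1 = 16·3.355×10^-18 J = 5.368×10^-17 J.
Converting, E_4 = 5.368×10^-17 J / (1.602×10^-19 J/eV) = 335 eV.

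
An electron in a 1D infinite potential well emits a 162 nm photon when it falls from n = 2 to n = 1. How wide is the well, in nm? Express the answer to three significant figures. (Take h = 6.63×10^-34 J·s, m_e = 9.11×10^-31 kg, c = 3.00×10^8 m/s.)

L = 0.384 nm

The photon carries ΔE = hc/λ = 6.63×10^-34·3.00×10^8/1.62×10^-7 m = 1.228×10^-18 J.
Since ΔE = (2² − 1²)E_1, E_1 = 4.093×10^-19 J, and L = h/√(8m_eE_1) = 3.84×10^-10 m = 0.384 nm.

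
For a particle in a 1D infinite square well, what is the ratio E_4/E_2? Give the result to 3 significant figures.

E_n ∝ n², so E_4/E_2 = 4²/2² = 16/4 = 4.00.

4.00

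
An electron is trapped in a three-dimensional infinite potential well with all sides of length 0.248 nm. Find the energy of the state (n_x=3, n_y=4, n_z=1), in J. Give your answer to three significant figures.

For a 3D rectangular well E = (h²/8m_e)·Σ n_i²/L_i² = (6.626×10^-34)²/(8·9.109×10^-31) · [3²/(0.248 nm)² + 4²/(0.248 nm)² + 1²/(0.248 nm)²].
Evaluating gives E = 2.55×10^-17 J.

E = 2.55×10^-17 J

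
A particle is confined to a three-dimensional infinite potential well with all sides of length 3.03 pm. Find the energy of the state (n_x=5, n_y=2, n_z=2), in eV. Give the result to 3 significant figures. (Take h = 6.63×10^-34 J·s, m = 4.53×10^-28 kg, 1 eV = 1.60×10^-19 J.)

For a 3D rectangular well E = (h²/8m)·Σ n_i²/L_i² = (6.63×10^-34)²/(8·4.53×10^-28) · [5²/(3.03 pm)² + 2²/(3.03 pm)² + 2²/(3.03 pm)²].
Evaluating gives E = 4.360×10^-16 J = 2.72×10^3 eV.

E = 2.72×10^3 eV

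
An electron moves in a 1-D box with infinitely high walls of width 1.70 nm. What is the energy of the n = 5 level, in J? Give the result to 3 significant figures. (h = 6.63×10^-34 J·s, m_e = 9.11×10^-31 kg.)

E_5 = 5.22×10^-19 J

For an infinite well E_n = n²h²/(8m_eL²), so E_1 = h²/(8m_eL²) = (6.63×10^-34)²/(8·9.11×10^-31·(1.70×10^-9 m)²) = 2.087×10^-20 J.
Then E_5 = 5²·E_1 = 25·2.087×10^-20 J = 5.22×10^-19 J.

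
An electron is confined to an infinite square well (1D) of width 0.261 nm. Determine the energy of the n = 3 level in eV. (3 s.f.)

E_3 = 49.7 eV

For an infinite well E_n = n²h²/(8m_eL²), so E_1 = h²/(8m_eL²) = (6.626×10^-34)²/(8·9.109×10^-31·(2.61×10^-10 m)²) = 8.844×10^-19 J.
Then E_3 = 3²·E_1 = 9·8.844×10^-19 J = 7.960×10^-18 J.
Converting, E_3 = 7.960×10^-18 J / (1.602×10^-19 J/eV) = 49.7 eV.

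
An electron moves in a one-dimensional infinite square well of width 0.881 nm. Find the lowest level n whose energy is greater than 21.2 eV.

n = 7

E_1 = h²/(8m_eL²) = 7.762×10^-20 J = 0.4845 eV.
Need n² > 21.2/0.4845 = 43.76, i.e. n > 6.615.
The smallest integer satisfying this is n = 7.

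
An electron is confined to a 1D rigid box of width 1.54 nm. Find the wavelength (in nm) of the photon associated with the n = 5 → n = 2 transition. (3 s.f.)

E_1 = h²/(8m_eL²) = 2.540×10^-20 J, so ΔE = (5² − 2²)E_1 = 5.334×10^-19 J.
λ = hc/ΔE = (6.626×10^-34·2.998×10^8)/5.334×10^-19 = 3.72×10^-7 m = 372 nm.

λ = 372 nm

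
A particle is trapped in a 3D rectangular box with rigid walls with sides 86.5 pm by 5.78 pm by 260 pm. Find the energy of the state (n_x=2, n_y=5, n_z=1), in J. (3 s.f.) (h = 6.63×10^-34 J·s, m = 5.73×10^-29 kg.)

E = 7.18×10^-16 J

For a 3D rectangular well E = (h²/8m)·Σ n_i²/L_i² = (6.63×10^-34)²/(8·5.73×10^-29) · [2²/(86.5 pm)² + 5²/(5.78 pm)² + 1²/(260 pm)²].
Evaluating gives E = 7.18×10^-16 J.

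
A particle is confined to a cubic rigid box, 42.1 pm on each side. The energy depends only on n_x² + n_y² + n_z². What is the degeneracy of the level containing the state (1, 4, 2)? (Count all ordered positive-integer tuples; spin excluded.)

The level has n_x² + n_y² + n_z² = 21. The ordered positive-integer solutions are (1, 2, 4), (1, 4, 2), (2, 1, 4), (2, 4, 1), (4, 1, 2), (4, 2, 1).
That gives 6 states.

degeneracy = 6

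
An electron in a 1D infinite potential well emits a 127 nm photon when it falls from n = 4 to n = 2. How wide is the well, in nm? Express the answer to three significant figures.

The photon carries ΔE = hc/λ = 6.626×10^-34·2.998×10^8/1.27×10^-7 m = 1.564×10^-18 J.
Since ΔE = (4² − 2²)E_1, E_1 = 1.303×10^-19 J, and L = h/√(8m_eE_1) = 6.80×10^-10 m = 0.680 nm.

L = 0.680 nm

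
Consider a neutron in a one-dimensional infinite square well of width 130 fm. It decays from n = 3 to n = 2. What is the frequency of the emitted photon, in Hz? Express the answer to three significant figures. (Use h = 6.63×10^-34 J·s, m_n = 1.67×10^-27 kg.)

f = 1.47×10^19 Hz

E_1 = h²/(8m_nL²) = 1.947×10^-15 J and ΔE = (3² − 2²)E_1 = 9.735×10^-15 J.
f = ΔE/h = 9.735×10^-15/6.63×10^-34 = 1.47×10^19 Hz.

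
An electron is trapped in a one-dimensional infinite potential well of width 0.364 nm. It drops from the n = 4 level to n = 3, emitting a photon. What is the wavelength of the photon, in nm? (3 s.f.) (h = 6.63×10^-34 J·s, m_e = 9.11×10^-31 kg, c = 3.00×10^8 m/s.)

E_1 = h²/(8m_eL²) = 4.552×10^-19 J, so ΔE = (4² − 3²)E_1 = 3.186×10^-18 J.
λ = hc/ΔE = (6.63×10^-34·3.00×10^8)/3.186×10^-18 = 6.24×10^-8 m = 62.4 nm.

λ = 62.4 nm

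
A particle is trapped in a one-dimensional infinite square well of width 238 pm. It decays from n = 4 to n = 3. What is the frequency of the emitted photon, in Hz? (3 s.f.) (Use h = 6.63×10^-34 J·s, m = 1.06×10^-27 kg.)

f = 9.66×10^12 Hz

E_1 = h²/(8mL²) = 9.151×10^-22 J and ΔE = (4² − 3²)E_1 = 6.406×10^-21 J.
f = ΔE/h = 6.406×10^-21/6.63×10^-34 = 9.66×10^12 Hz.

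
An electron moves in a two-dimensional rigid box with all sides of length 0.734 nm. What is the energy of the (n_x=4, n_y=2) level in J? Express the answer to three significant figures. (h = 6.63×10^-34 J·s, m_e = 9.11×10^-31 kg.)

E = 2.24×10^-18 J

For a 2D rectangular well E = (h²/8m_e)·Σ n_i²/L_i² = (6.63×10^-34)²/(8·9.11×10^-31) · [4²/(0.734 nm)² + 2²/(0.734 nm)²].
Evaluating gives E = 2.24×10^-18 J.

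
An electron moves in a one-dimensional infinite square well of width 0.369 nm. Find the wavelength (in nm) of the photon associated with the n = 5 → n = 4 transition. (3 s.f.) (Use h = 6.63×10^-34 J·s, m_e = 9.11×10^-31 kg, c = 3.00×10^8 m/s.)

E_1 = h²/(8m_eL²) = 4.430×10^-19 J, so ΔE = (5² − 4²)E_1 = 3.987×10^-18 J.
λ = hc/ΔE = (6.63×10^-34·3.00×10^8)/3.987×10^-18 = 4.99×10^-8 m = 49.9 nm.

λ = 49.9 nm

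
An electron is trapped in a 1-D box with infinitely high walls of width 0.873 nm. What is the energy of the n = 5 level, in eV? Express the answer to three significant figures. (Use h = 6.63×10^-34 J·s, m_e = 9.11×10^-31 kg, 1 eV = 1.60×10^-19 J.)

E_5 = 12.4 eV

For an infinite well E_n = n²h²/(8m_eL²), so E_1 = h²/(8m_eL²) = (6.63×10^-34)²/(8·9.11×10^-31·(8.73×10^-10 m)²) = 7.914×10^-20 J.
Then E_5 = 5²·E_1 = 25·7.914×10^-20 J = 1.978×10^-18 J.
Converting, E_5 = 1.978×10^-18 J / (1.60×10^-19 J/eV) = 12.4 eV.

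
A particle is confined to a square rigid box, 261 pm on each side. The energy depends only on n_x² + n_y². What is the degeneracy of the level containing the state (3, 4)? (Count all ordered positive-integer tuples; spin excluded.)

The level has n_x² + n_y² = 25. The ordered positive-integer solutions are (3, 4), (4, 3).
That gives 2 states.

degeneracy = 2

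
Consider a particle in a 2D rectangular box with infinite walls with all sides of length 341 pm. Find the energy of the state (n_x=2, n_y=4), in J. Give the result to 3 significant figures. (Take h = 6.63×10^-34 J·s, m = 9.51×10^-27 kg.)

E = 9.94×10^-22 J

For a 2D rectangular well E = (h²/8m)·Σ n_i²/L_i² = (6.63×10^-34)²/(8·9.51×10^-27) · [2²/(341 pm)² + 4²/(341 pm)²].
Evaluating gives E = 9.94×10^-22 J.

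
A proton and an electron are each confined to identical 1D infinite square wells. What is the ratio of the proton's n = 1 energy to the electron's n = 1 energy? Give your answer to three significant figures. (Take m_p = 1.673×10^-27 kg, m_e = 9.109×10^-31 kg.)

5.44×10^-4

E_n ∝ 1/m at fixed n and L, so the ratio is m_e/m_p = 9.109×10^-31/1.673×10^-27 = 5.44×10^-4.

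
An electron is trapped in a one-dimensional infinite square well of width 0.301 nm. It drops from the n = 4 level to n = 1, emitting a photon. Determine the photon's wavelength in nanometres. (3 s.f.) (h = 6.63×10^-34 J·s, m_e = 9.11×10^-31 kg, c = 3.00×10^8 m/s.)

E_1 = h²/(8m_eL²) = 6.657×10^-19 J, so ΔE = (4² − 1²)E_1 = 9.986×10^-18 J.
λ = hc/ΔE = (6.63×10^-34·3.00×10^8)/9.986×10^-18 = 1.99×10^-8 m = 19.9 nm.

λ = 19.9 nm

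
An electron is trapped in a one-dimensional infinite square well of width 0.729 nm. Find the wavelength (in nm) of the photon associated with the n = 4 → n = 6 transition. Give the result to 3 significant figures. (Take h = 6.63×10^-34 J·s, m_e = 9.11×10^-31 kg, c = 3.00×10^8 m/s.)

λ = 87.6 nm

E_1 = h²/(8m_eL²) = 1.135×10^-19 J, so ΔE = (6² − 4²)E_1 = 2.270×10^-18 J.
λ = hc/ΔE = (6.63×10^-34·3.00×10^8)/2.270×10^-18 = 8.76×10^-8 m = 87.6 nm.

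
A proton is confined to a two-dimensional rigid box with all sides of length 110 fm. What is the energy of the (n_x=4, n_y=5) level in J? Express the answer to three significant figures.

For a 2D rectangular well E = (h²/8m_p)·Σ n_i²/L_i² = (6.626×10^-34)²/(8·1.673×10^-27) · [4²/(110 fm)² + 5²/(110 fm)²].
Evaluating gives E = 1.11×10^-13 J.

E = 1.11×10^-13 J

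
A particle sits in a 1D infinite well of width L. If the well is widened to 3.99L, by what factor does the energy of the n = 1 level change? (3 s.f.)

0.0628

E_n ∝ 1/L², so the energy scales by 1/3.99² = 0.0628.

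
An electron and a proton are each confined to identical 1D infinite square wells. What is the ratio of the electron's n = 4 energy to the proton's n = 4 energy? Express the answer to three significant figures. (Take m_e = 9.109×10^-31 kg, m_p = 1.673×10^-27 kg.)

E_n ∝ 1/m at fixed n and L, so the ratio is m_p/m_e = 1.673×10^-27/9.109×10^-31 = 1.84×10^3.

1.84×10^3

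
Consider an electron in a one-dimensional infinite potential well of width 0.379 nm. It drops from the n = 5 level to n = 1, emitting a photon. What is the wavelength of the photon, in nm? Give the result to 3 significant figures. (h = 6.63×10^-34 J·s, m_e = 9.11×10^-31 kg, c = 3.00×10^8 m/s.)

λ = 19.7 nm

E_1 = h²/(8m_eL²) = 4.199×10^-19 J, so ΔE = (5² − 1²)E_1 = 1.008×10^-17 J.
λ = hc/ΔE = (6.63×10^-34·3.00×10^8)/1.008×10^-17 = 1.97×10^-8 m = 19.7 nm.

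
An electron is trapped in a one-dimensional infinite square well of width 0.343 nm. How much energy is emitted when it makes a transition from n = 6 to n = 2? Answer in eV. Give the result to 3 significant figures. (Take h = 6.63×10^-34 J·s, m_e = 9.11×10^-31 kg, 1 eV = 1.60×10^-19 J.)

|ΔE| = 103 eV

E_1 = h²/(8m_eL²) = 5.127×10^-19 J.
|ΔE| = |6² − 2²|·E_1 = 32·5.127×10^-19 J = 1.641×10^-17 J = 103 eV.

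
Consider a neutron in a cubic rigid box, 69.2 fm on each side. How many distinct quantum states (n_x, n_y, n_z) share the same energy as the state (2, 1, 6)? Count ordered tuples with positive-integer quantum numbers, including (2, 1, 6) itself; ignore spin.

degeneracy = 9

The level has n_x² + n_y² + n_z² = 41. The ordered positive-integer solutions are (1, 2, 6), (1, 6, 2), (2, 1, 6), (2, 6, 1), (3, 4, 4), (4, 3, 4), (4, 4, 3), (6, 1, 2), (6, 2, 1).
That gives 9 states.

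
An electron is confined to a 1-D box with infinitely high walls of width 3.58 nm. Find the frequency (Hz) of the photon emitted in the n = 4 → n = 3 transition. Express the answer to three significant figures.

E_1 = h²/(8m_eL²) = 4.701×10^-21 J and ΔE = (4² − 3²)E_1 = 3.291×10^-20 J.
f = ΔE/h = 3.291×10^-20/6.626×10^-34 = 4.97×10^13 Hz.

f = 4.97×10^13 Hz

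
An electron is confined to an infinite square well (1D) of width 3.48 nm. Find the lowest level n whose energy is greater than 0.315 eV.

E_1 = h²/(8m_eL²) = 4.975×10^-21 J = 0.03105 eV.
Need n² > 0.315/0.03105 = 10.14, i.e. n > 3.184.
The smallest integer satisfying this is n = 4.

n = 4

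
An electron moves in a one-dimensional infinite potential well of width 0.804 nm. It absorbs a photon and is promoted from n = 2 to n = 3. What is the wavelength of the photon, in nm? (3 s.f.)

E_1 = h²/(8m_eL²) = 9.320×10^-20 J, so ΔE = (3² − 2²)E_1 = 4.660×10^-19 J.
λ = hc/ΔE = (6.626×10^-34·2.998×10^8)/4.660×10^-19 = 4.26×10^-7 m = 426 nm.

λ = 426 nm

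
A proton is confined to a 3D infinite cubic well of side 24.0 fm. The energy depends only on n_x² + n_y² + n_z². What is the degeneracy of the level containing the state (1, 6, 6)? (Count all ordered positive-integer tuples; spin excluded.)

degeneracy = 3

The level has n_x² + n_y² + n_z² = 73. The ordered positive-integer solutions are (1, 6, 6), (6, 1, 6), (6, 6, 1).
That gives 3 states.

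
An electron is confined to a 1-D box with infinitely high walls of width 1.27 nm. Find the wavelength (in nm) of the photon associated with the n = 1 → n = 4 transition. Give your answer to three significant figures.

E_1 = h²/(8m_eL²) = 3.735×10^-20 J, so ΔE = (4² − 1²)E_1 = 5.602×10^-19 J.
λ = hc/ΔE = (6.626×10^-34·2.998×10^8)/5.602×10^-19 = 3.55×10^-7 m = 355 nm.

λ = 355 nm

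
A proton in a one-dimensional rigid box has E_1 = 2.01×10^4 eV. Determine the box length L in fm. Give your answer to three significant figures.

L = 101 fm

From E_n = n²h²/(8m_pL²), L = n·h/√(8m_pE_n).
E_1 = 2.01×10^4 eV = 3.220×10^-15 J, so L = 1·6.626×10^-34/√(8·1.673×10^-27·3.220×10^-15) = 1.01×10^-13 m = 101 fm.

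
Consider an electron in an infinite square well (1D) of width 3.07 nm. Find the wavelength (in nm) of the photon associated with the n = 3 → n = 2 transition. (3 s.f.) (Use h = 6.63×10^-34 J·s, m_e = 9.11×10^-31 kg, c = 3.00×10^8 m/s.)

λ = 6.22×10^3 nm

E_1 = h²/(8m_eL²) = 6.399×10^-21 J, so ΔE = (3² − 2²)E_1 = 3.200×10^-20 J.
λ = hc/ΔE = (6.63×10^-34·3.00×10^8)/3.200×10^-20 = 6.22×10^-6 m = 6.22×10^3 nm.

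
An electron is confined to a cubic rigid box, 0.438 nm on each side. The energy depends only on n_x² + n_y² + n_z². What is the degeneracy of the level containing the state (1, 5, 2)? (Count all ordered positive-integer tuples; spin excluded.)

degeneracy = 6

The level has n_x² + n_y² + n_z² = 30. The ordered positive-integer solutions are (1, 2, 5), (1, 5, 2), (2, 1, 5), (2, 5, 1), (5, 1, 2), (5, 2, 1).
That gives 6 states.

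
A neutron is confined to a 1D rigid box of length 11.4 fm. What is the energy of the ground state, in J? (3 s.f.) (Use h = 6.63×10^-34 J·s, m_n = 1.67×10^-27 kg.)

For an infinite well E_n = n²h²/(8m_nL²), so E_1 = h²/(8m_nL²) = (6.63×10^-34)²/(8·1.67×10^-27·(1.14×10^-14 m)²) = 2.532×10^-13 J.

E_1 = 2.53×10^-13 J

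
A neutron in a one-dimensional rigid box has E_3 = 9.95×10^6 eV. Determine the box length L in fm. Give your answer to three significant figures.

L = 13.6 fm

From E_n = n²h²/(8m_nL²), L = n·h/√(8m_nE_n).
E_3 = 9.95×10^6 eV = 1.594×10^-12 J, so L = 3·6.626×10^-34/√(8·1.675×10^-27·1.594×10^-12) = 1.36×10^-14 m = 13.6 fm.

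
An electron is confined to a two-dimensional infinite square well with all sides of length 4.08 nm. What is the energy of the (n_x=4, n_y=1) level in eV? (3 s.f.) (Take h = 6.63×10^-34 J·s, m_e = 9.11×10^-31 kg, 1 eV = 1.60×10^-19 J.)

E = 0.385 eV

For a 2D rectangular well E = (h²/8m_e)·Σ n_i²/L_i² = (6.63×10^-34)²/(8·9.11×10^-31) · [4²/(4.08 nm)² + 1²/(4.08 nm)²].
Evaluating gives E = 6.160×10^-20 J = 0.385 eV.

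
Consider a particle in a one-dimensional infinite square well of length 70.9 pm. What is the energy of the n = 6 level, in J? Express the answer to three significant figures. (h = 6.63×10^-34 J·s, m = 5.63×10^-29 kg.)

For an infinite well E_n = n²h²/(8mL²), so E_1 = h²/(8mL²) = (6.63×10^-34)²/(8·5.63×10^-29·(7.09×10^-11 m)²) = 1.941×10^-19 J.
Then E_6 = 6²·E_1 = 36·1.941×10^-19 J = 6.99×10^-18 J.

E_6 = 6.99×10^-18 J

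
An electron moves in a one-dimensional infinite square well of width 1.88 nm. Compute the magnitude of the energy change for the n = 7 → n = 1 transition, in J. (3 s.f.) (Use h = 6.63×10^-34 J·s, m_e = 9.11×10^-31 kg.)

|ΔE| = 8.19×10^-19 J

E_1 = h²/(8m_eL²) = 1.706×10^-20 J.
|ΔE| = |7² − 1²|·E_1 = 48·1.706×10^-20 J = 8.19×10^-19 J.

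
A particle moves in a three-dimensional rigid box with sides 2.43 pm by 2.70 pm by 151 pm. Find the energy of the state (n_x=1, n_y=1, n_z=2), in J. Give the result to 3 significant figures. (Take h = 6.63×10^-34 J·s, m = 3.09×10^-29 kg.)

E = 5.45×10^-16 J

For a 3D rectangular well E = (h²/8m)·Σ n_i²/L_i² = (6.63×10^-34)²/(8·3.09×10^-29) · [1²/(2.43 pm)² + 1²/(2.70 pm)² + 2²/(151 pm)²].
Evaluating gives E = 5.45×10^-16 J.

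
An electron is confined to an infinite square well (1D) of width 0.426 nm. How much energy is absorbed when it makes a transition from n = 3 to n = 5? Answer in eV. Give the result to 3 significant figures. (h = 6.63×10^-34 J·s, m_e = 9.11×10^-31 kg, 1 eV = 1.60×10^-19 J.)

|ΔE| = 33.2 eV

E_1 = h²/(8m_eL²) = 3.324×10^-19 J.
|ΔE| = |3² − 5²|·E_1 = 16·3.324×10^-19 J = 5.318×10^-18 J = 33.2 eV.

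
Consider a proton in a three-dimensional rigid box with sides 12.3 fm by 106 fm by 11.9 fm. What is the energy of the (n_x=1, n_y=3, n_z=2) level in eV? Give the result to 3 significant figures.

For a 3D rectangular well E = (h²/8m_p)·Σ n_i²/L_i² = (6.626×10^-34)²/(8·1.673×10^-27) · [1²/(12.3 fm)² + 3²/(106 fm)² + 2²/(11.9 fm)²].
Evaluating gives E = 1.170×10^-12 J = 7.30×10^6 eV.

E = 7.30×10^6 eV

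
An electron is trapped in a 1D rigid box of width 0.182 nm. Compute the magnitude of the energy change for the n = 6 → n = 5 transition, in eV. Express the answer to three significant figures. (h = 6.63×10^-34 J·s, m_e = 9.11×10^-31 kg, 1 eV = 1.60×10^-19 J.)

|ΔE| = 125 eV

E_1 = h²/(8m_eL²) = 1.821×10^-18 J.
|ΔE| = |6² − 5²|·E_1 = 11·1.821×10^-18 J = 2.003×10^-17 J = 125 eV.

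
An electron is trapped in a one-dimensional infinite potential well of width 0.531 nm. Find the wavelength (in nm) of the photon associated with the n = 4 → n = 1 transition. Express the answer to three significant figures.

E_1 = h²/(8m_eL²) = 2.137×10^-19 J, so ΔE = (4² − 1²)E_1 = 3.206×10^-18 J.
λ = hc/ΔE = (6.626×10^-34·2.998×10^8)/3.206×10^-18 = 6.20×10^-8 m = 62.0 nm.

λ = 62.0 nm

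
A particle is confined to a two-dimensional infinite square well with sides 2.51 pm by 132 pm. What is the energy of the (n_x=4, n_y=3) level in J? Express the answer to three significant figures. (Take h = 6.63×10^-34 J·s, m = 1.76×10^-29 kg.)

For a 2D rectangular well E = (h²/8m)·Σ n_i²/L_i² = (6.63×10^-34)²/(8·1.76×10^-29) · [4²/(2.51 pm)² + 3²/(132 pm)²].
Evaluating gives E = 7.93×10^-15 J.

E = 7.93×10^-15 J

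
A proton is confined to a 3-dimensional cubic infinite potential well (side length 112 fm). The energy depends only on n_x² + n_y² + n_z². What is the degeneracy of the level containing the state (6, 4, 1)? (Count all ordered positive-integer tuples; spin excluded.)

The level has n_x² + n_y² + n_z² = 53. The ordered positive-integer solutions are (1, 4, 6), (1, 6, 4), (4, 1, 6), (4, 6, 1), (6, 1, 4), (6, 4, 1).
That gives 6 states.

degeneracy = 6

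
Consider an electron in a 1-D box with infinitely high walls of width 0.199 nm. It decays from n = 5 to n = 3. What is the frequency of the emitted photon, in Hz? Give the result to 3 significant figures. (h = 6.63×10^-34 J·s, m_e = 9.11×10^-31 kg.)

E_1 = h²/(8m_eL²) = 1.523×10^-18 J and ΔE = (5² − 3²)E_1 = 2.437×10^-17 J.
f = ΔE/h = 2.437×10^-17/6.63×10^-34 = 3.68×10^16 Hz.

f = 3.68×10^16 Hz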